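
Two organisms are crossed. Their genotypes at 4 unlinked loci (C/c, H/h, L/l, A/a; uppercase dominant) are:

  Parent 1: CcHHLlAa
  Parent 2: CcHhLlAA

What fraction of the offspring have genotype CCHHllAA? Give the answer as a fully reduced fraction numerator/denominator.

P(CCHHllAA) = 1/64

CcHHLlAa gametes: CHLA×2, CHLa×2, CHlA×2, CHla×2, cHLA×2, cHLa×2, cHlA×2, cHla×2
CcHhLlAA gametes: CHLA×2, CHlA×2, ChLA×2, ChlA×2, cHLA×2, cHlA×2, chLA×2, chlA×2
CcHHLlAa×CcHhLlAA grid (16·16=256): CCHHLLAA=4 CCHHLLAa=4 CCHHLlAA=8 CCHHLlAa=8 CCHHllAA=4 CCHHllAa=4 CCHhLLAA=4 CCHhLLAa=4 CCHhLlAA=8 CCHhLlAa=8 CCHhllAA=4 CCHhllAa=4 CcHHLLAA=8 CcHHLLAa=8 CcHHLlAA=16 CcHHLlAa=16 CcHHllAA=8 CcHHllAa=8 CcHhLLAA=8 CcHhLLAa=8 CcHhLlAA=16 CcHhLlAa=16 CcHhllAA=8 CcHhllAa=8 ccHHLLAA=4 ccHHLLAa=4 ccHHLlAA=8 ccHHLlAa=8 ccHHllAA=4 ccHHllAa=4 ccHhLLAA=4 ccHhLLAa=4 ccHhLlAA=8 ccHhLlAa=8 ccHhllAA=4 ccHhllAa=4
CCHHllAA hits 4/256; gcd=4; 4÷4/256÷4 = 1/64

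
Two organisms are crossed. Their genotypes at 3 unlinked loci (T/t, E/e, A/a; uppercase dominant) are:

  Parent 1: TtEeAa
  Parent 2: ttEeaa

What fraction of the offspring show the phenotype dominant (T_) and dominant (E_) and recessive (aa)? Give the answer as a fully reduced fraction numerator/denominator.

TtEeAa gametes: TEA×1, TEa×1, TeA×1, Tea×1, tEA×1, tEa×1, teA×1, tea×1
ttEeaa gametes: tEa×4, tea×4
TtEeAa×ttEeaa grid (8·8=64): TtEEAa=4 TtEEaa=4 TtEeAa=8 TtEeaa=8 TteeAa=4 Tteeaa=4 ttEEAa=4 ttEEaa=4 ttEeAa=8 ttEeaa=8 tteeAa=4 tteeaa=4
T_ E_ aa hits 12/64; gcd=4; 12÷4/64÷4 = 3/16

P(T_ E_ aa) = 3/16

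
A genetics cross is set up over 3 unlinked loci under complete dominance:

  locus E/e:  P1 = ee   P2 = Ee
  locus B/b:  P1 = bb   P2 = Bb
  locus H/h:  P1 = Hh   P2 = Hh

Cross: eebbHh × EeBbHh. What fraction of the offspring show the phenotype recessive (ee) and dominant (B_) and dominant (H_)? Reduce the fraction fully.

eebbHh gametes: ebH×4, ebh×4
EeBbHh gametes: EBH×1, EBh×1, EbH×1, Ebh×1, eBH×1, eBh×1, ebH×1, ebh×1
eebbHh×EeBbHh grid (8·8=64): EeBbHH=4 EeBbHh=8 EeBbhh=4 EebbHH=4 EebbHh=8 Eebbhh=4 eeBbHH=4 eeBbHh=8 eeBbhh=4 eebbHH=4 eebbHh=8 eebbhh=4
ee B_ H_ hits 12/64; gcd=4; 12÷4/64÷4 = 3/16

P(ee B_ H_) = 3/16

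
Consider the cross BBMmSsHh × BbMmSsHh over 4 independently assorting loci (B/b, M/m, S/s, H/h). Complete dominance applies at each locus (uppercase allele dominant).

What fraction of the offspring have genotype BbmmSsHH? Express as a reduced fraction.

P(BbmmSsHH) = 1/64

BBMmSsHh gametes: BMSH×2, BMSh×2, BMsH×2, BMsh×2, BmSH×2, BmSh×2, BmsH×2, Bmsh×2
BbMmSsHh gametes: BMSH×1, BMSh×1, BMsH×1, BMsh×1, BmSH×1, BmSh×1, BmsH×1, Bmsh×1, bMSH×1, bMSh×1, bMsH×1, bMsh×1, bmSH×1, bmSh×1, bmsH×1, bmsh×1
BBMmSsHh×BbMmSsHh grid (16·16=256): BBMMSSHH=2 BBMMSSHh=4 BBMMSShh=2 BBMMSsHH=4 BBMMSsHh=8 BBMMSshh=4 BBMMssHH=2 BBMMssHh=4 BBMMsshh=2 BBMmSSHH=4 BBMmSSHh=8 BBMmSShh=4 BBMmSsHH=8 BBMmSsHh=16 BBMmSshh=8 BBMmssHH=4 BBMmssHh=8 BBMmsshh=4 BBmmSSHH=2 BBmmSSHh=4 BBmmSShh=2 BBmmSsHH=4 BBmmSsHh=8 BBmmSshh=4 BBmmssHH=2 BBmmssHh=4 BBmmsshh=2 BbMMSSHH=2 BbMMSSHh=4 BbMMSShh=2 BbMMSsHH=4 BbMMSsHh=8 BbMMSshh=4 BbMMssHH=2 BbMMssHh=4 BbMMsshh=2 BbMmSSHH=4 BbMmSSHh=8 BbMmSShh=4 BbMmSsHH=8 BbMmSsHh=16 BbMmSshh=8 BbMmssHH=4 BbMmssHh=8 BbMmsshh=4 BbmmSSHH=2 BbmmSSHh=4 BbmmSShh=2 BbmmSsHH=4 BbmmSsHh=8 BbmmSshh=4 BbmmssHH=2 BbmmssHh=4 Bbmmsshh=2
BbmmSsHH hits 4/256; gcd=4; 4÷4/256÷4 = 1/64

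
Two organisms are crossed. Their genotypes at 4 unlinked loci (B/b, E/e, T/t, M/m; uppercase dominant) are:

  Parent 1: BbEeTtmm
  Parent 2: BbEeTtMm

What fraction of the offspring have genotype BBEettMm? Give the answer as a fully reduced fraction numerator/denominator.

P(BBEettMm) = 1/64

BbEeTtmm gametes: BETm×2, BEtm×2, BeTm×2, Betm×2, bETm×2, bEtm×2, beTm×2, betm×2
BbEeTtMm gametes: BETM×1, BETm×1, BEtM×1, BEtm×1, BeTM×1, BeTm×1, BetM×1, Betm×1, bETM×1, bETm×1, bEtM×1, bEtm×1, beTM×1, beTm×1, betM×1, betm×1
BbEeTtmm×BbEeTtMm grid (16·16=256): BBEETTMm=2 BBEETTmm=2 BBEETtMm=4 BBEETtmm=4 BBEEttMm=2 BBEEttmm=2 BBEeTTMm=4 BBEeTTmm=4 BBEeTtMm=8 BBEeTtmm=8 BBEettMm=4 BBEettmm=4 BBeeTTMm=2 BBeeTTmm=2 BBeeTtMm=4 BBeeTtmm=4 BBeettMm=2 BBeettmm=2 BbEETTMm=4 BbEETTmm=4 BbEETtMm=8 BbEETtmm=8 BbEEttMm=4 BbEEttmm=4 BbEeTTMm=8 BbEeTTmm=8 BbEeTtMm=16 BbEeTtmm=16 BbEettMm=8 BbEettmm=8 BbeeTTMm=4 BbeeTTmm=4 BbeeTtMm=8 BbeeTtmm=8 BbeettMm=4 Bbeettmm=4 bbEETTMm=2 bbEETTmm=2 bbEETtMm=4 bbEETtmm=4 bbEEttMm=2 bbEEttmm=2 bbEeTTMm=4 bbEeTTmm=4 bbEeTtMm=8 bbEeTtmm=8 bbEettMm=4 bbEettmm=4 bbeeTTMm=2 bbeeTTmm=2 bbeeTtMm=4 bbeeTtmm=4 bbeettMm=2 bbeettmm=2
BBEettMm hits 4/256; gcd=4; 4÷4/256÷4 = 1/64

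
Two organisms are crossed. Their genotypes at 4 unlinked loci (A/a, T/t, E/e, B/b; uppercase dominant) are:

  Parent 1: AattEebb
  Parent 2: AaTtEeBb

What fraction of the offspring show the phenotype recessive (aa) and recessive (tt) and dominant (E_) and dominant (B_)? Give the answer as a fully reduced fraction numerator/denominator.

P(aa tt E_ B_) = 3/64

AattEebb gametes: AtEb×4, Ateb×4, atEb×4, ateb×4
AaTtEeBb gametes: ATEB×1, ATEb×1, ATeB×1, ATeb×1, AtEB×1, AtEb×1, AteB×1, Ateb×1, aTEB×1, aTEb×1, aTeB×1, aTeb×1, atEB×1, atEb×1, ateB×1, ateb×1
AattEebb×AaTtEeBb grid (16·16=256): AATtEEBb=4 AATtEEbb=4 AATtEeBb=8 AATtEebb=8 AATteeBb=4 AATteebb=4 AAttEEBb=4 AAttEEbb=4 AAttEeBb=8 AAttEebb=8 AAtteeBb=4 AAtteebb=4 AaTtEEBb=8 AaTtEEbb=8 AaTtEeBb=16 AaTtEebb=16 AaTteeBb=8 AaTteebb=8 AattEEBb=8 AattEEbb=8 AattEeBb=16 AattEebb=16 AatteeBb=8 Aatteebb=8 aaTtEEBb=4 aaTtEEbb=4 aaTtEeBb=8 aaTtEebb=8 aaTteeBb=4 aaTteebb=4 aattEEBb=4 aattEEbb=4 aattEeBb=8 aattEebb=8 aatteeBb=4 aatteebb=4
aa tt E_ B_ hits 12/256; gcd=4; 12÷4/256÷4 = 3/64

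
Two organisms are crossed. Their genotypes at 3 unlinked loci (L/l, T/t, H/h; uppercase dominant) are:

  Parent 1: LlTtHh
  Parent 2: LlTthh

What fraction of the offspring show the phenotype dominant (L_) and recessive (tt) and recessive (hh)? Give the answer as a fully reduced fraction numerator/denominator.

P(L_ tt hh) = 3/32

LlTtHh gametes: LTH×1, LTh×1, LtH×1, Lth×1, lTH×1, lTh×1, ltH×1, lth×1
LlTthh gametes: LTh×2, Lth×2, lTh×2, lth×2
LlTtHh×LlTthh grid (8·8=64): LLTTHh=2 LLTThh=2 LLTtHh=4 LLTthh=4 LLttHh=2 LLtthh=2 LlTTHh=4 LlTThh=4 LlTtHh=8 LlTthh=8 LlttHh=4 Lltthh=4 llTTHh=2 llTThh=2 llTtHh=4 llTthh=4 llttHh=2 lltthh=2
L_ tt hh hits 6/64; gcd=2; 6÷2/64÷2 = 3/32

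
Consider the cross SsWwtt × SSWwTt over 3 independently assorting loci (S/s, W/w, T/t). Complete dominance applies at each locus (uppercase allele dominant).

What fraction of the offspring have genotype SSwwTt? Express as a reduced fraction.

P(SSwwTt) = 1/16

SsWwtt gametes: SWt×2, Swt×2, sWt×2, swt×2
SSWwTt gametes: SWT×2, SWt×2, SwT×2, Swt×2
SsWwtt×SSWwTt grid (8·8=64): SSWWTt=4 SSWWtt=4 SSWwTt=8 SSWwtt=8 SSwwTt=4 SSwwtt=4 SsWWTt=4 SsWWtt=4 SsWwTt=8 SsWwtt=8 SswwTt=4 Sswwtt=4
SSwwTt hits 4/64; gcd=4; 4÷4/64÷4 = 1/16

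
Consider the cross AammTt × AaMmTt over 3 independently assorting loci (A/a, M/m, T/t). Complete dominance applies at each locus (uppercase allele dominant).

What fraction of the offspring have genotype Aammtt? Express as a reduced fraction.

P(Aammtt) = 1/16

AammTt gametes: AmT×2, Amt×2, amT×2, amt×2
AaMmTt gametes: AMT×1, AMt×1, AmT×1, Amt×1, aMT×1, aMt×1, amT×1, amt×1
AammTt×AaMmTt grid (8·8=64): AAMmTT=2 AAMmTt=4 AAMmtt=2 AAmmTT=2 AAmmTt=4 AAmmtt=2 AaMmTT=4 AaMmTt=8 AaMmtt=4 AammTT=4 AammTt=8 Aammtt=4 aaMmTT=2 aaMmTt=4 aaMmtt=2 aammTT=2 aammTt=4 aammtt=2
Aammtt hits 4/64; gcd=4; 4÷4/64÷4 = 1/16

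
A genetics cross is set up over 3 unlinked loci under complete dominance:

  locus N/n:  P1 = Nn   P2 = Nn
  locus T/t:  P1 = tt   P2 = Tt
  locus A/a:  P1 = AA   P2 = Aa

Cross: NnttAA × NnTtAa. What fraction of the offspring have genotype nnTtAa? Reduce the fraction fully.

P(nnTtAa) = 1/16

NnttAA gametes: NtA×4, ntA×4
NnTtAa gametes: NTA×1, NTa×1, NtA×1, Nta×1, nTA×1, nTa×1, ntA×1, nta×1
NnttAA×NnTtAa grid (8·8=64): NNTtAA=4 NNTtAa=4 NNttAA=4 NNttAa=4 NnTtAA=8 NnTtAa=8 NnttAA=8 NnttAa=8 nnTtAA=4 nnTtAa=4 nnttAA=4 nnttAa=4
nnTtAa hits 4/64; gcd=4; 4÷4/64÷4 = 1/16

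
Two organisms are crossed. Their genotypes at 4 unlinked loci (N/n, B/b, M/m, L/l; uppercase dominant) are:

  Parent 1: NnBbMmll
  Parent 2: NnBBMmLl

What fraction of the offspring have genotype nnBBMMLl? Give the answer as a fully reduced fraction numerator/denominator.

P(nnBBMMLl) = 1/64

NnBbMmll gametes: NBMl×2, NBml×2, NbMl×2, Nbml×2, nBMl×2, nBml×2, nbMl×2, nbml×2
NnBBMmLl gametes: NBML×2, NBMl×2, NBmL×2, NBml×2, nBML×2, nBMl×2, nBmL×2, nBml×2
NnBbMmll×NnBBMmLl grid (16·16=256): NNBBMMLl=4 NNBBMMll=4 NNBBMmLl=8 NNBBMmll=8 NNBBmmLl=4 NNBBmmll=4 NNBbMMLl=4 NNBbMMll=4 NNBbMmLl=8 NNBbMmll=8 NNBbmmLl=4 NNBbmmll=4 NnBBMMLl=8 NnBBMMll=8 NnBBMmLl=16 NnBBMmll=16 NnBBmmLl=8 NnBBmmll=8 NnBbMMLl=8 NnBbMMll=8 NnBbMmLl=16 NnBbMmll=16 NnBbmmLl=8 NnBbmmll=8 nnBBMMLl=4 nnBBMMll=4 nnBBMmLl=8 nnBBMmll=8 nnBBmmLl=4 nnBBmmll=4 nnBbMMLl=4 nnBbMMll=4 nnBbMmLl=8 nnBbMmll=8 nnBbmmLl=4 nnBbmmll=4
nnBBMMLl hits 4/256; gcd=4; 4÷4/256÷4 = 1/64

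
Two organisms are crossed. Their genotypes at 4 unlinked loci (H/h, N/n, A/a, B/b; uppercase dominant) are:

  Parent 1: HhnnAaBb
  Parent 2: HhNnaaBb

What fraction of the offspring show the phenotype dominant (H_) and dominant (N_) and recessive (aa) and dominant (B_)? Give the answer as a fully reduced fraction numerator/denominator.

HhnnAaBb gametes: HnAB×2, HnAb×2, HnaB×2, Hnab×2, hnAB×2, hnAb×2, hnaB×2, hnab×2
HhNnaaBb gametes: HNaB×2, HNab×2, HnaB×2, Hnab×2, hNaB×2, hNab×2, hnaB×2, hnab×2
HhnnAaBb×HhNnaaBb grid (16·16=256): HHNnAaBB=4 HHNnAaBb=8 HHNnAabb=4 HHNnaaBB=4 HHNnaaBb=8 HHNnaabb=4 HHnnAaBB=4 HHnnAaBb=8 HHnnAabb=4 HHnnaaBB=4 HHnnaaBb=8 HHnnaabb=4 HhNnAaBB=8 HhNnAaBb=16 HhNnAabb=8 HhNnaaBB=8 HhNnaaBb=16 HhNnaabb=8 HhnnAaBB=8 HhnnAaBb=16 HhnnAabb=8 HhnnaaBB=8 HhnnaaBb=16 Hhnnaabb=8 hhNnAaBB=4 hhNnAaBb=8 hhNnAabb=4 hhNnaaBB=4 hhNnaaBb=8 hhNnaabb=4 hhnnAaBB=4 hhnnAaBb=8 hhnnAabb=4 hhnnaaBB=4 hhnnaaBb=8 hhnnaabb=4
H_ N_ aa B_ hits 36/256; gcd=4; 36÷4/256÷4 = 9/64

P(H_ N_ aa B_) = 9/64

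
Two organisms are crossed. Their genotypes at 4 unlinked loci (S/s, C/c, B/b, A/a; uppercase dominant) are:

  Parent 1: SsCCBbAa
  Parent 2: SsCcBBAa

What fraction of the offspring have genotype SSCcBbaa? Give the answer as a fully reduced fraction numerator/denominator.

P(SSCcBbaa) = 1/64

SsCCBbAa gametes: SCBA×2, SCBa×2, SCbA×2, SCba×2, sCBA×2, sCBa×2, sCbA×2, sCba×2
SsCcBBAa gametes: SCBA×2, SCBa×2, ScBA×2, ScBa×2, sCBA×2, sCBa×2, scBA×2, scBa×2
SsCCBbAa×SsCcBBAa grid (16·16=256): SSCCBBAA=4 SSCCBBAa=8 SSCCBBaa=4 SSCCBbAA=4 SSCCBbAa=8 SSCCBbaa=4 SSCcBBAA=4 SSCcBBAa=8 SSCcBBaa=4 SSCcBbAA=4 SSCcBbAa=8 SSCcBbaa=4 SsCCBBAA=8 SsCCBBAa=16 SsCCBBaa=8 SsCCBbAA=8 SsCCBbAa=16 SsCCBbaa=8 SsCcBBAA=8 SsCcBBAa=16 SsCcBBaa=8 SsCcBbAA=8 SsCcBbAa=16 SsCcBbaa=8 ssCCBBAA=4 ssCCBBAa=8 ssCCBBaa=4 ssCCBbAA=4 ssCCBbAa=8 ssCCBbaa=4 ssCcBBAA=4 ssCcBBAa=8 ssCcBBaa=4 ssCcBbAA=4 ssCcBbAa=8 ssCcBbaa=4
SSCcBbaa hits 4/256; gcd=4; 4÷4/256÷4 = 1/64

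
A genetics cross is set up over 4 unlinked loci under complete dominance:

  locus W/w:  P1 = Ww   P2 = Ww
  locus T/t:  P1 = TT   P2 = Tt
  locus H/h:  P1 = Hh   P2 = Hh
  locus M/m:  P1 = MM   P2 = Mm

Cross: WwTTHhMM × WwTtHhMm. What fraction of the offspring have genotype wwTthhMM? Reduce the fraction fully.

WwTTHhMM gametes: WTHM×4, WThM×4, wTHM×4, wThM×4
WwTtHhMm gametes: WTHM×1, WTHm×1, WThM×1, WThm×1, WtHM×1, WtHm×1, WthM×1, Wthm×1, wTHM×1, wTHm×1, wThM×1, wThm×1, wtHM×1, wtHm×1, wthM×1, wthm×1
WwTTHhMM×WwTtHhMm grid (16·16=256): WWTTHHMM=4 WWTTHHMm=4 WWTTHhMM=8 WWTTHhMm=8 WWTThhMM=4 WWTThhMm=4 WWTtHHMM=4 WWTtHHMm=4 WWTtHhMM=8 WWTtHhMm=8 WWTthhMM=4 WWTthhMm=4 WwTTHHMM=8 WwTTHHMm=8 WwTTHhMM=16 WwTTHhMm=16 WwTThhMM=8 WwTThhMm=8 WwTtHHMM=8 WwTtHHMm=8 WwTtHhMM=16 WwTtHhMm=16 WwTthhMM=8 WwTthhMm=8 wwTTHHMM=4 wwTTHHMm=4 wwTTHhMM=8 wwTTHhMm=8 wwTThhMM=4 wwTThhMm=4 wwTtHHMM=4 wwTtHHMm=4 wwTtHhMM=8 wwTtHhMm=8 wwTthhMM=4 wwTthhMm=4
wwTthhMM hits 4/256; gcd=4; 4÷4/256÷4 = 1/64

P(wwTthhMM) = 1/64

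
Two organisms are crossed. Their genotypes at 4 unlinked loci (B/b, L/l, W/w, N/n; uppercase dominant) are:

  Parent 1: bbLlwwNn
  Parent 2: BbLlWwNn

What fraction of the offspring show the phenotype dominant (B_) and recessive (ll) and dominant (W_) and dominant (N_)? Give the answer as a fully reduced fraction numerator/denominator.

bbLlwwNn gametes: bLwN×4, bLwn×4, blwN×4, blwn×4
BbLlWwNn gametes: BLWN×1, BLWn×1, BLwN×1, BLwn×1, BlWN×1, BlWn×1, BlwN×1, Blwn×1, bLWN×1, bLWn×1, bLwN×1, bLwn×1, blWN×1, blWn×1, blwN×1, blwn×1
bbLlwwNn×BbLlWwNn grid (16·16=256): BbLLWwNN=4 BbLLWwNn=8 BbLLWwnn=4 BbLLwwNN=4 BbLLwwNn=8 BbLLwwnn=4 BbLlWwNN=8 BbLlWwNn=16 BbLlWwnn=8 BbLlwwNN=8 BbLlwwNn=16 BbLlwwnn=8 BbllWwNN=4 BbllWwNn=8 BbllWwnn=4 BbllwwNN=4 BbllwwNn=8 Bbllwwnn=4 bbLLWwNN=4 bbLLWwNn=8 bbLLWwnn=4 bbLLwwNN=4 bbLLwwNn=8 bbLLwwnn=4 bbLlWwNN=8 bbLlWwNn=16 bbLlWwnn=8 bbLlwwNN=8 bbLlwwNn=16 bbLlwwnn=8 bbllWwNN=4 bbllWwNn=8 bbllWwnn=4 bbllwwNN=4 bbllwwNn=8 bbllwwnn=4
B_ ll W_ N_ hits 12/256; gcd=4; 12÷4/256÷4 = 3/64

P(B_ ll W_ N_) = 3/64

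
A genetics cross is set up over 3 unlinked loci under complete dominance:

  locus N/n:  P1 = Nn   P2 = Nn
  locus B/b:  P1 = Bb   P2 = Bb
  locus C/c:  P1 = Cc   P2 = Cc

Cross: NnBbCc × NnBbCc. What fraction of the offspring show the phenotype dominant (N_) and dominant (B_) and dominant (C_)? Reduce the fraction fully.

NnBbCc gametes: NBC×1, NBc×1, NbC×1, Nbc×1, nBC×1, nBc×1, nbC×1, nbc×1
NnBbCc gametes: NBC×1, NBc×1, NbC×1, Nbc×1, nBC×1, nBc×1, nbC×1, nbc×1
NnBbCc×NnBbCc grid (8·8=64): NNBBCC=1 NNBBCc=2 NNBBcc=1 NNBbCC=2 NNBbCc=4 NNBbcc=2 NNbbCC=1 NNbbCc=2 NNbbcc=1 NnBBCC=2 NnBBCc=4 NnBBcc=2 NnBbCC=4 NnBbCc=8 NnBbcc=4 NnbbCC=2 NnbbCc=4 Nnbbcc=2 nnBBCC=1 nnBBCc=2 nnBBcc=1 nnBbCC=2 nnBbCc=4 nnBbcc=2 nnbbCC=1 nnbbCc=2 nnbbcc=1
N_ B_ C_ hits 27/64; gcd=1; 27÷1/64÷1 = 27/64

P(N_ B_ C_) = 27/64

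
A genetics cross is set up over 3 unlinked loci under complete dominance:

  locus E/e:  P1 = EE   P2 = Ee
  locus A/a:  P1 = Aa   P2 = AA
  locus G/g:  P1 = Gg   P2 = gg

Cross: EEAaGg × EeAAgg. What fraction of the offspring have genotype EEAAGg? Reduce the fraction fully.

EEAaGg gametes: EAG×2, EAg×2, EaG×2, Eag×2
EeAAgg gametes: EAg×4, eAg×4
EEAaGg×EeAAgg grid (8·8=64): EEAAGg=8 EEAAgg=8 EEAaGg=8 EEAagg=8 EeAAGg=8 EeAAgg=8 EeAaGg=8 EeAagg=8
EEAAGg hits 8/64; gcd=8; 8÷8/64÷8 = 1/8

P(EEAAGg) = 1/8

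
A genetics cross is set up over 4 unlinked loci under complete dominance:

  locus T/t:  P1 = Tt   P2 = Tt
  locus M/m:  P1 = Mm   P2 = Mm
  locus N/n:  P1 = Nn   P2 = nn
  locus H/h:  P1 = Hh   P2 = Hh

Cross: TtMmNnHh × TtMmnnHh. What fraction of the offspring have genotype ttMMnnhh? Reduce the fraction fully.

P(ttMMnnhh) = 1/128

TtMmNnHh gametes: TMNH×1, TMNh×1, TMnH×1, TMnh×1, TmNH×1, TmNh×1, TmnH×1, Tmnh×1, tMNH×1, tMNh×1, tMnH×1, tMnh×1, tmNH×1, tmNh×1, tmnH×1, tmnh×1
TtMmnnHh gametes: TMnH×2, TMnh×2, TmnH×2, Tmnh×2, tMnH×2, tMnh×2, tmnH×2, tmnh×2
TtMmNnHh×TtMmnnHh grid (16·16=256): TTMMNnHH=2 TTMMNnHh=4 TTMMNnhh=2 TTMMnnHH=2 TTMMnnHh=4 TTMMnnhh=2 TTMmNnHH=4 TTMmNnHh=8 TTMmNnhh=4 TTMmnnHH=4 TTMmnnHh=8 TTMmnnhh=4 TTmmNnHH=2 TTmmNnHh=4 TTmmNnhh=2 TTmmnnHH=2 TTmmnnHh=4 TTmmnnhh=2 TtMMNnHH=4 TtMMNnHh=8 TtMMNnhh=4 TtMMnnHH=4 TtMMnnHh=8 TtMMnnhh=4 TtMmNnHH=8 TtMmNnHh=16 TtMmNnhh=8 TtMmnnHH=8 TtMmnnHh=16 TtMmnnhh=8 TtmmNnHH=4 TtmmNnHh=8 TtmmNnhh=4 TtmmnnHH=4 TtmmnnHh=8 Ttmmnnhh=4 ttMMNnHH=2 ttMMNnHh=4 ttMMNnhh=2 ttMMnnHH=2 ttMMnnHh=4 ttMMnnhh=2 ttMmNnHH=4 ttMmNnHh=8 ttMmNnhh=4 ttMmnnHH=4 ttMmnnHh=8 ttMmnnhh=4 ttmmNnHH=2 ttmmNnHh=4 ttmmNnhh=2 ttmmnnHH=2 ttmmnnHh=4 ttmmnnhh=2
ttMMnnhh hits 2/256; gcd=2; 2÷2/256÷2 = 1/128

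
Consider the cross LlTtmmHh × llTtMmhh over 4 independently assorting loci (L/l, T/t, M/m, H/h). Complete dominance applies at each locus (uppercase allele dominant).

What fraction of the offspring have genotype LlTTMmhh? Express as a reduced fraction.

LlTtmmHh gametes: LTmH×2, LTmh×2, LtmH×2, Ltmh×2, lTmH×2, lTmh×2, ltmH×2, ltmh×2
llTtMmhh gametes: lTMh×4, lTmh×4, ltMh×4, ltmh×4
LlTtmmHh×llTtMmhh grid (16·16=256): LlTTMmHh=8 LlTTMmhh=8 LlTTmmHh=8 LlTTmmhh=8 LlTtMmHh=16 LlTtMmhh=16 LlTtmmHh=16 LlTtmmhh=16 LlttMmHh=8 LlttMmhh=8 LlttmmHh=8 Llttmmhh=8 llTTMmHh=8 llTTMmhh=8 llTTmmHh=8 llTTmmhh=8 llTtMmHh=16 llTtMmhh=16 llTtmmHh=16 llTtmmhh=16 llttMmHh=8 llttMmhh=8 llttmmHh=8 llttmmhh=8
LlTTMmhh hits 8/256; gcd=8; 8÷8/256÷8 = 1/32

P(LlTTMmhh) = 1/32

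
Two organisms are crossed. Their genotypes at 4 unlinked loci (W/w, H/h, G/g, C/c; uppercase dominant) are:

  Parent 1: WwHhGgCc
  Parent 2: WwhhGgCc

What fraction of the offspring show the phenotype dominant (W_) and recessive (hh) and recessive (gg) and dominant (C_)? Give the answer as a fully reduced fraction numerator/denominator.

P(W_ hh gg C_) = 9/128

WwHhGgCc gametes: WHGC×1, WHGc×1, WHgC×1, WHgc×1, WhGC×1, WhGc×1, WhgC×1, Whgc×1, wHGC×1, wHGc×1, wHgC×1, wHgc×1, whGC×1, whGc×1, whgC×1, whgc×1
WwhhGgCc gametes: WhGC×2, WhGc×2, WhgC×2, Whgc×2, whGC×2, whGc×2, whgC×2, whgc×2
WwHhGgCc×WwhhGgCc grid (16·16=256): WWHhGGCC=2 WWHhGGCc=4 WWHhGGcc=2 WWHhGgCC=4 WWHhGgCc=8 WWHhGgcc=4 WWHhggCC=2 WWHhggCc=4 WWHhggcc=2 WWhhGGCC=2 WWhhGGCc=4 WWhhGGcc=2 WWhhGgCC=4 WWhhGgCc=8 WWhhGgcc=4 WWhhggCC=2 WWhhggCc=4 WWhhggcc=2 WwHhGGCC=4 WwHhGGCc=8 WwHhGGcc=4 WwHhGgCC=8 WwHhGgCc=16 WwHhGgcc=8 WwHhggCC=4 WwHhggCc=8 WwHhggcc=4 WwhhGGCC=4 WwhhGGCc=8 WwhhGGcc=4 WwhhGgCC=8 WwhhGgCc=16 WwhhGgcc=8 WwhhggCC=4 WwhhggCc=8 Wwhhggcc=4 wwHhGGCC=2 wwHhGGCc=4 wwHhGGcc=2 wwHhGgCC=4 wwHhGgCc=8 wwHhGgcc=4 wwHhggCC=2 wwHhggCc=4 wwHhggcc=2 wwhhGGCC=2 wwhhGGCc=4 wwhhGGcc=2 wwhhGgCC=4 wwhhGgCc=8 wwhhGgcc=4 wwhhggCC=2 wwhhggCc=4 wwhhggcc=2
W_ hh gg C_ hits 18/256; gcd=2; 18÷2/256÷2 = 9/128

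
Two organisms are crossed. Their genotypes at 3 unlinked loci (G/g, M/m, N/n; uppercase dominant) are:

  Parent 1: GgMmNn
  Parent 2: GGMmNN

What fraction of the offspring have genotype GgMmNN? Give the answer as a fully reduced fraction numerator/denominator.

GgMmNn gametes: GMN×1, GMn×1, GmN×1, Gmn×1, gMN×1, gMn×1, gmN×1, gmn×1
GGMmNN gametes: GMN×4, GmN×4
GgMmNn×GGMmNN grid (8·8=64): GGMMNN=4 GGMMNn=4 GGMmNN=8 GGMmNn=8 GGmmNN=4 GGmmNn=4 GgMMNN=4 GgMMNn=4 GgMmNN=8 GgMmNn=8 GgmmNN=4 GgmmNn=4
GgMmNN hits 8/64; gcd=8; 8÷8/64÷8 = 1/8

P(GgMmNN) = 1/8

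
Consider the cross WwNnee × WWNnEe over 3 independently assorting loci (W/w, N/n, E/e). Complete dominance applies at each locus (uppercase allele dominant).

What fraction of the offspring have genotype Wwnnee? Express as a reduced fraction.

P(Wwnnee) = 1/16

WwNnee gametes: WNe×2, Wne×2, wNe×2, wne×2
WWNnEe gametes: WNE×2, WNe×2, WnE×2, Wne×2
WwNnee×WWNnEe grid (8·8=64): WWNNEe=4 WWNNee=4 WWNnEe=8 WWNnee=8 WWnnEe=4 WWnnee=4 WwNNEe=4 WwNNee=4 WwNnEe=8 WwNnee=8 WwnnEe=4 Wwnnee=4
Wwnnee hits 4/64; gcd=4; 4÷4/64÷4 = 1/16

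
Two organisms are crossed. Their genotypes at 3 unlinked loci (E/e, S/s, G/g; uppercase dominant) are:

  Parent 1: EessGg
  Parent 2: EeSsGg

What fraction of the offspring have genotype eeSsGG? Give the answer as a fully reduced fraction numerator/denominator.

P(eeSsGG) = 1/32

EessGg gametes: EsG×2, Esg×2, esG×2, esg×2
EeSsGg gametes: ESG×1, ESg×1, EsG×1, Esg×1, eSG×1, eSg×1, esG×1, esg×1
EessGg×EeSsGg grid (8·8=64): EESsGG=2 EESsGg=4 EESsgg=2 EEssGG=2 EEssGg=4 EEssgg=2 EeSsGG=4 EeSsGg=8 EeSsgg=4 EessGG=4 EessGg=8 Eessgg=4 eeSsGG=2 eeSsGg=4 eeSsgg=2 eessGG=2 eessGg=4 eessgg=2
eeSsGG hits 2/64; gcd=2; 2÷2/64÷2 = 1/32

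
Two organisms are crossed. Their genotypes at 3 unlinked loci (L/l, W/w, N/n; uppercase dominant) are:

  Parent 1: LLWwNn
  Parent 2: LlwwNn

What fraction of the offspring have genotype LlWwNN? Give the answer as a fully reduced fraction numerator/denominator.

LLWwNn gametes: LWN×2, LWn×2, LwN×2, Lwn×2
LlwwNn gametes: LwN×2, Lwn×2, lwN×2, lwn×2
LLWwNn×LlwwNn grid (8·8=64): LLWwNN=4 LLWwNn=8 LLWwnn=4 LLwwNN=4 LLwwNn=8 LLwwnn=4 LlWwNN=4 LlWwNn=8 LlWwnn=4 LlwwNN=4 LlwwNn=8 Llwwnn=4
LlWwNN hits 4/64; gcd=4; 4÷4/64÷4 = 1/16

P(LlWwNN) = 1/16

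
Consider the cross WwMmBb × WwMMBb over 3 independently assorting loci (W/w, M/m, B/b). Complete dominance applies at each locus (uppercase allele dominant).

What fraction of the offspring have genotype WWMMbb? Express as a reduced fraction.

WwMmBb gametes: WMB×1, WMb×1, WmB×1, Wmb×1, wMB×1, wMb×1, wmB×1, wmb×1
WwMMBb gametes: WMB×2, WMb×2, wMB×2, wMb×2
WwMmBb×WwMMBb grid (8·8=64): WWMMBB=2 WWMMBb=4 WWMMbb=2 WWMmBB=2 WWMmBb=4 WWMmbb=2 WwMMBB=4 WwMMBb=8 WwMMbb=4 WwMmBB=4 WwMmBb=8 WwMmbb=4 wwMMBB=2 wwMMBb=4 wwMMbb=2 wwMmBB=2 wwMmBb=4 wwMmbb=2
WWMMbb hits 2/64; gcd=2; 2÷2/64÷2 = 1/32

P(WWMMbb) = 1/32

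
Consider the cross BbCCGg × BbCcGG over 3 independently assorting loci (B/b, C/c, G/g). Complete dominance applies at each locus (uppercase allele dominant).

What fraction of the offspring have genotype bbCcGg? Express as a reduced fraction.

BbCCGg gametes: BCG×2, BCg×2, bCG×2, bCg×2
BbCcGG gametes: BCG×2, BcG×2, bCG×2, bcG×2
BbCCGg×BbCcGG grid (8·8=64): BBCCGG=4 BBCCGg=4 BBCcGG=4 BBCcGg=4 BbCCGG=8 BbCCGg=8 BbCcGG=8 BbCcGg=8 bbCCGG=4 bbCCGg=4 bbCcGG=4 bbCcGg=4
bbCcGg hits 4/64; gcd=4; 4÷4/64÷4 = 1/16

P(bbCcGg) = 1/16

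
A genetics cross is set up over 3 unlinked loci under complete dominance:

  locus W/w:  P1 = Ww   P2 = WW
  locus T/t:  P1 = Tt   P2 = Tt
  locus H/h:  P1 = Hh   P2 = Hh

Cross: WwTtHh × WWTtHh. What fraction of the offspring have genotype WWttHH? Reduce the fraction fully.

P(WWttHH) = 1/32

WwTtHh gametes: WTH×1, WTh×1, WtH×1, Wth×1, wTH×1, wTh×1, wtH×1, wth×1
WWTtHh gametes: WTH×2, WTh×2, WtH×2, Wth×2
WwTtHh×WWTtHh grid (8·8=64): WWTTHH=2 WWTTHh=4 WWTThh=2 WWTtHH=4 WWTtHh=8 WWTthh=4 WWttHH=2 WWttHh=4 WWtthh=2 WwTTHH=2 WwTTHh=4 WwTThh=2 WwTtHH=4 WwTtHh=8 WwTthh=4 WwttHH=2 WwttHh=4 Wwtthh=2
WWttHH hits 2/64; gcd=2; 2÷2/64÷2 = 1/32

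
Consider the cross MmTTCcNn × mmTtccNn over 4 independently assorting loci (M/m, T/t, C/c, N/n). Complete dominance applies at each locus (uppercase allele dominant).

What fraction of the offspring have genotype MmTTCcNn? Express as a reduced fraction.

MmTTCcNn gametes: MTCN×2, MTCn×2, MTcN×2, MTcn×2, mTCN×2, mTCn×2, mTcN×2, mTcn×2
mmTtccNn gametes: mTcN×4, mTcn×4, mtcN×4, mtcn×4
MmTTCcNn×mmTtccNn grid (16·16=256): MmTTCcNN=8 MmTTCcNn=16 MmTTCcnn=8 MmTTccNN=8 MmTTccNn=16 MmTTccnn=8 MmTtCcNN=8 MmTtCcNn=16 MmTtCcnn=8 MmTtccNN=8 MmTtccNn=16 MmTtccnn=8 mmTTCcNN=8 mmTTCcNn=16 mmTTCcnn=8 mmTTccNN=8 mmTTccNn=16 mmTTccnn=8 mmTtCcNN=8 mmTtCcNn=16 mmTtCcnn=8 mmTtccNN=8 mmTtccNn=16 mmTtccnn=8
MmTTCcNn hits 16/256; gcd=16; 16÷16/256÷16 = 1/16

P(MmTTCcNn) = 1/16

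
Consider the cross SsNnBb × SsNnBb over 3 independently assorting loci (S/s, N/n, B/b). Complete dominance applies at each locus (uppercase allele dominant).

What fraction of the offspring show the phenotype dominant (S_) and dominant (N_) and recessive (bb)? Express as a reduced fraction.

SsNnBb gametes: SNB×1, SNb×1, SnB×1, Snb×1, sNB×1, sNb×1, snB×1, snb×1
SsNnBb gametes: SNB×1, SNb×1, SnB×1, Snb×1, sNB×1, sNb×1, snB×1, snb×1
SsNnBb×SsNnBb grid (8·8=64): SSNNBB=1 SSNNBb=2 SSNNbb=1 SSNnBB=2 SSNnBb=4 SSNnbb=2 SSnnBB=1 SSnnBb=2 SSnnbb=1 SsNNBB=2 SsNNBb=4 SsNNbb=2 SsNnBB=4 SsNnBb=8 SsNnbb=4 SsnnBB=2 SsnnBb=4 Ssnnbb=2 ssNNBB=1 ssNNBb=2 ssNNbb=1 ssNnBB=2 ssNnBb=4 ssNnbb=2 ssnnBB=1 ssnnBb=2 ssnnbb=1
S_ N_ bb hits 9/64; gcd=1; 9÷1/64÷1 = 9/64

P(S_ N_ bb) = 9/64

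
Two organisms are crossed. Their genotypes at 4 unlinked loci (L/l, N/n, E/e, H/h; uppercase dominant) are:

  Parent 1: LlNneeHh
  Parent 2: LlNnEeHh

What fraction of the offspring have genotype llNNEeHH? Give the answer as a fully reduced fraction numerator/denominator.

P(llNNEeHH) = 1/128

LlNneeHh gametes: LNeH×2, LNeh×2, LneH×2, Lneh×2, lNeH×2, lNeh×2, lneH×2, lneh×2
LlNnEeHh gametes: LNEH×1, LNEh×1, LNeH×1, LNeh×1, LnEH×1, LnEh×1, LneH×1, Lneh×1, lNEH×1, lNEh×1, lNeH×1, lNeh×1, lnEH×1, lnEh×1, lneH×1, lneh×1
LlNneeHh×LlNnEeHh grid (16·16=256): LLNNEeHH=2 LLNNEeHh=4 LLNNEehh=2 LLNNeeHH=2 LLNNeeHh=4 LLNNeehh=2 LLNnEeHH=4 LLNnEeHh=8 LLNnEehh=4 LLNneeHH=4 LLNneeHh=8 LLNneehh=4 LLnnEeHH=2 LLnnEeHh=4 LLnnEehh=2 LLnneeHH=2 LLnneeHh=4 LLnneehh=2 LlNNEeHH=4 LlNNEeHh=8 LlNNEehh=4 LlNNeeHH=4 LlNNeeHh=8 LlNNeehh=4 LlNnEeHH=8 LlNnEeHh=16 LlNnEehh=8 LlNneeHH=8 LlNneeHh=16 LlNneehh=8 LlnnEeHH=4 LlnnEeHh=8 LlnnEehh=4 LlnneeHH=4 LlnneeHh=8 Llnneehh=4 llNNEeHH=2 llNNEeHh=4 llNNEehh=2 llNNeeHH=2 llNNeeHh=4 llNNeehh=2 llNnEeHH=4 llNnEeHh=8 llNnEehh=4 llNneeHH=4 llNneeHh=8 llNneehh=4 llnnEeHH=2 llnnEeHh=4 llnnEehh=2 llnneeHH=2 llnneeHh=4 llnneehh=2
llNNEeHH hits 2/256; gcd=2; 2÷2/256÷2 = 1/128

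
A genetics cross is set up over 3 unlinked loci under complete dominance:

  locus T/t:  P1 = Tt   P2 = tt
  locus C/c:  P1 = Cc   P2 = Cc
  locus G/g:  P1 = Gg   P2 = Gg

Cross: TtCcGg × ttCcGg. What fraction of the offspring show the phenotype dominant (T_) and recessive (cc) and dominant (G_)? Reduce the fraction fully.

TtCcGg gametes: TCG×1, TCg×1, TcG×1, Tcg×1, tCG×1, tCg×1, tcG×1, tcg×1
ttCcGg gametes: tCG×2, tCg×2, tcG×2, tcg×2
TtCcGg×ttCcGg grid (8·8=64): TtCCGG=2 TtCCGg=4 TtCCgg=2 TtCcGG=4 TtCcGg=8 TtCcgg=4 TtccGG=2 TtccGg=4 Ttccgg=2 ttCCGG=2 ttCCGg=4 ttCCgg=2 ttCcGG=4 ttCcGg=8 ttCcgg=4 ttccGG=2 ttccGg=4 ttccgg=2
T_ cc G_ hits 6/64; gcd=2; 6÷2/64÷2 = 3/32

P(T_ cc G_) = 3/32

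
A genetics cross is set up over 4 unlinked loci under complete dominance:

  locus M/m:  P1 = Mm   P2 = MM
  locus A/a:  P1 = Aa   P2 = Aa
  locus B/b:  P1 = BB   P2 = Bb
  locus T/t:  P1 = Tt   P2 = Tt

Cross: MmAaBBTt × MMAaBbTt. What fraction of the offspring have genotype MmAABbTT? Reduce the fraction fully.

MmAaBBTt gametes: MABT×2, MABt×2, MaBT×2, MaBt×2, mABT×2, mABt×2, maBT×2, maBt×2
MMAaBbTt gametes: MABT×2, MABt×2, MAbT×2, MAbt×2, MaBT×2, MaBt×2, MabT×2, Mabt×2
MmAaBBTt×MMAaBbTt grid (16·16=256): MMAABBTT=4 MMAABBTt=8 MMAABBtt=4 MMAABbTT=4 MMAABbTt=8 MMAABbtt=4 MMAaBBTT=8 MMAaBBTt=16 MMAaBBtt=8 MMAaBbTT=8 MMAaBbTt=16 MMAaBbtt=8 MMaaBBTT=4 MMaaBBTt=8 MMaaBBtt=4 MMaaBbTT=4 MMaaBbTt=8 MMaaBbtt=4 MmAABBTT=4 MmAABBTt=8 MmAABBtt=4 MmAABbTT=4 MmAABbTt=8 MmAABbtt=4 MmAaBBTT=8 MmAaBBTt=16 MmAaBBtt=8 MmAaBbTT=8 MmAaBbTt=16 MmAaBbtt=8 MmaaBBTT=4 MmaaBBTt=8 MmaaBBtt=4 MmaaBbTT=4 MmaaBbTt=8 MmaaBbtt=4
MmAABbTT hits 4/256; gcd=4; 4÷4/256÷4 = 1/64

P(MmAABbTT) = 1/64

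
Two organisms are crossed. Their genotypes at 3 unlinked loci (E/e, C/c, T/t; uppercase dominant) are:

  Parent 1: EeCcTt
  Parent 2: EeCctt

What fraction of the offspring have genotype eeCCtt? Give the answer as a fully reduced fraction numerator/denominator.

P(eeCCtt) = 1/32

EeCcTt gametes: ECT×1, ECt×1, EcT×1, Ect×1, eCT×1, eCt×1, ecT×1, ect×1
EeCctt gametes: ECt×2, Ect×2, eCt×2, ect×2
EeCcTt×EeCctt grid (8·8=64): EECCTt=2 EECCtt=2 EECcTt=4 EECctt=4 EEccTt=2 EEcctt=2 EeCCTt=4 EeCCtt=4 EeCcTt=8 EeCctt=8 EeccTt=4 Eecctt=4 eeCCTt=2 eeCCtt=2 eeCcTt=4 eeCctt=4 eeccTt=2 eecctt=2
eeCCtt hits 2/64; gcd=2; 2÷2/64÷2 = 1/32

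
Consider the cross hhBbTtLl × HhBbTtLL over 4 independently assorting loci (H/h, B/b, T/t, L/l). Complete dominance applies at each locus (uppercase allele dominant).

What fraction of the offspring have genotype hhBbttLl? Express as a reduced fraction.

hhBbTtLl gametes: hBTL×2, hBTl×2, hBtL×2, hBtl×2, hbTL×2, hbTl×2, hbtL×2, hbtl×2
HhBbTtLL gametes: HBTL×2, HBtL×2, HbTL×2, HbtL×2, hBTL×2, hBtL×2, hbTL×2, hbtL×2
hhBbTtLl×HhBbTtLL grid (16·16=256): HhBBTTLL=4 HhBBTTLl=4 HhBBTtLL=8 HhBBTtLl=8 HhBBttLL=4 HhBBttLl=4 HhBbTTLL=8 HhBbTTLl=8 HhBbTtLL=16 HhBbTtLl=16 HhBbttLL=8 HhBbttLl=8 HhbbTTLL=4 HhbbTTLl=4 HhbbTtLL=8 HhbbTtLl=8 HhbbttLL=4 HhbbttLl=4 hhBBTTLL=4 hhBBTTLl=4 hhBBTtLL=8 hhBBTtLl=8 hhBBttLL=4 hhBBttLl=4 hhBbTTLL=8 hhBbTTLl=8 hhBbTtLL=16 hhBbTtLl=16 hhBbttLL=8 hhBbttLl=8 hhbbTTLL=4 hhbbTTLl=4 hhbbTtLL=8 hhbbTtLl=8 hhbbttLL=4 hhbbttLl=4
hhBbttLl hits 8/256; gcd=8; 8÷8/256÷8 = 1/32

P(hhBbttLl) = 1/32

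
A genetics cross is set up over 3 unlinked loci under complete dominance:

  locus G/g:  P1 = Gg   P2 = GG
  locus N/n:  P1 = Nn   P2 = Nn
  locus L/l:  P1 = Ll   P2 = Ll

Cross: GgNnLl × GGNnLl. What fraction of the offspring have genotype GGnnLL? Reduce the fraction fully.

GgNnLl gametes: GNL×1, GNl×1, GnL×1, Gnl×1, gNL×1, gNl×1, gnL×1, gnl×1
GGNnLl gametes: GNL×2, GNl×2, GnL×2, Gnl×2
GgNnLl×GGNnLl grid (8·8=64): GGNNLL=2 GGNNLl=4 GGNNll=2 GGNnLL=4 GGNnLl=8 GGNnll=4 GGnnLL=2 GGnnLl=4 GGnnll=2 GgNNLL=2 GgNNLl=4 GgNNll=2 GgNnLL=4 GgNnLl=8 GgNnll=4 GgnnLL=2 GgnnLl=4 Ggnnll=2
GGnnLL hits 2/64; gcd=2; 2÷2/64÷2 = 1/32

P(GGnnLL) = 1/32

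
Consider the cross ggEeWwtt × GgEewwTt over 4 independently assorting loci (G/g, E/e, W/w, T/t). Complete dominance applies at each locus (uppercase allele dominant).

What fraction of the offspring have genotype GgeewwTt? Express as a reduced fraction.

P(GgeewwTt) = 1/32

ggEeWwtt gametes: gEWt×4, gEwt×4, geWt×4, gewt×4
GgEewwTt gametes: GEwT×2, GEwt×2, GewT×2, Gewt×2, gEwT×2, gEwt×2, gewT×2, gewt×2
ggEeWwtt×GgEewwTt grid (16·16=256): GgEEWwTt=8 GgEEWwtt=8 GgEEwwTt=8 GgEEwwtt=8 GgEeWwTt=16 GgEeWwtt=16 GgEewwTt=16 GgEewwtt=16 GgeeWwTt=8 GgeeWwtt=8 GgeewwTt=8 Ggeewwtt=8 ggEEWwTt=8 ggEEWwtt=8 ggEEwwTt=8 ggEEwwtt=8 ggEeWwTt=16 ggEeWwtt=16 ggEewwTt=16 ggEewwtt=16 ggeeWwTt=8 ggeeWwtt=8 ggeewwTt=8 ggeewwtt=8
GgeewwTt hits 8/256; gcd=8; 8÷8/256÷8 = 1/32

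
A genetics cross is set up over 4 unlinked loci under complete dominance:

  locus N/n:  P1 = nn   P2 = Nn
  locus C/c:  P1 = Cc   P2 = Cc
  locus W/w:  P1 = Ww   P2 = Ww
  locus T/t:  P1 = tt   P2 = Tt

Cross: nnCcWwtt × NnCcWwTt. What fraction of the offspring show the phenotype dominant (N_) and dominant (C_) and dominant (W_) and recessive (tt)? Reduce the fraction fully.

P(N_ C_ W_ tt) = 9/64

nnCcWwtt gametes: nCWt×4, nCwt×4, ncWt×4, ncwt×4
NnCcWwTt gametes: NCWT×1, NCWt×1, NCwT×1, NCwt×1, NcWT×1, NcWt×1, NcwT×1, Ncwt×1, nCWT×1, nCWt×1, nCwT×1, nCwt×1, ncWT×1, ncWt×1, ncwT×1, ncwt×1
nnCcWwtt×NnCcWwTt grid (16·16=256): NnCCWWTt=4 NnCCWWtt=4 NnCCWwTt=8 NnCCWwtt=8 NnCCwwTt=4 NnCCwwtt=4 NnCcWWTt=8 NnCcWWtt=8 NnCcWwTt=16 NnCcWwtt=16 NnCcwwTt=8 NnCcwwtt=8 NnccWWTt=4 NnccWWtt=4 NnccWwTt=8 NnccWwtt=8 NnccwwTt=4 Nnccwwtt=4 nnCCWWTt=4 nnCCWWtt=4 nnCCWwTt=8 nnCCWwtt=8 nnCCwwTt=4 nnCCwwtt=4 nnCcWWTt=8 nnCcWWtt=8 nnCcWwTt=16 nnCcWwtt=16 nnCcwwTt=8 nnCcwwtt=8 nnccWWTt=4 nnccWWtt=4 nnccWwTt=8 nnccWwtt=8 nnccwwTt=4 nnccwwtt=4
N_ C_ W_ tt hits 36/256; gcd=4; 36÷4/256÷4 = 9/64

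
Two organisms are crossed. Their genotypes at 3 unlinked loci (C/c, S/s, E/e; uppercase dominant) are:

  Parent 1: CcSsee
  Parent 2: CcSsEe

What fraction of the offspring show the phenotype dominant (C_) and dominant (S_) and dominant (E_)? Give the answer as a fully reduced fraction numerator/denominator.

CcSsee gametes: CSe×2, Cse×2, cSe×2, cse×2
CcSsEe gametes: CSE×1, CSe×1, CsE×1, Cse×1, cSE×1, cSe×1, csE×1, cse×1
CcSsee×CcSsEe grid (8·8=64): CCSSEe=2 CCSSee=2 CCSsEe=4 CCSsee=4 CCssEe=2 CCssee=2 CcSSEe=4 CcSSee=4 CcSsEe=8 CcSsee=8 CcssEe=4 Ccssee=4 ccSSEe=2 ccSSee=2 ccSsEe=4 ccSsee=4 ccssEe=2 ccssee=2
C_ S_ E_ hits 18/64; gcd=2; 18÷2/64÷2 = 9/32

P(C_ S_ E_) = 9/32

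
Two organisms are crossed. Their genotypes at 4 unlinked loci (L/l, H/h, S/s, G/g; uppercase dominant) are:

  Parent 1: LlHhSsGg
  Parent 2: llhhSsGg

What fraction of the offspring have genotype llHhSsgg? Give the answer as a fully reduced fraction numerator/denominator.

LlHhSsGg gametes: LHSG×1, LHSg×1, LHsG×1, LHsg×1, LhSG×1, LhSg×1, LhsG×1, Lhsg×1, lHSG×1, lHSg×1, lHsG×1, lHsg×1, lhSG×1, lhSg×1, lhsG×1, lhsg×1
llhhSsGg gametes: lhSG×4, lhSg×4, lhsG×4, lhsg×4
LlHhSsGg×llhhSsGg grid (16·16=256): LlHhSSGG=4 LlHhSSGg=8 LlHhSSgg=4 LlHhSsGG=8 LlHhSsGg=16 LlHhSsgg=8 LlHhssGG=4 LlHhssGg=8 LlHhssgg=4 LlhhSSGG=4 LlhhSSGg=8 LlhhSSgg=4 LlhhSsGG=8 LlhhSsGg=16 LlhhSsgg=8 LlhhssGG=4 LlhhssGg=8 Llhhssgg=4 llHhSSGG=4 llHhSSGg=8 llHhSSgg=4 llHhSsGG=8 llHhSsGg=16 llHhSsgg=8 llHhssGG=4 llHhssGg=8 llHhssgg=4 llhhSSGG=4 llhhSSGg=8 llhhSSgg=4 llhhSsGG=8 llhhSsGg=16 llhhSsgg=8 llhhssGG=4 llhhssGg=8 llhhssgg=4
llHhSsgg hits 8/256; gcd=8; 8÷8/256÷8 = 1/32

P(llHhSsgg) = 1/32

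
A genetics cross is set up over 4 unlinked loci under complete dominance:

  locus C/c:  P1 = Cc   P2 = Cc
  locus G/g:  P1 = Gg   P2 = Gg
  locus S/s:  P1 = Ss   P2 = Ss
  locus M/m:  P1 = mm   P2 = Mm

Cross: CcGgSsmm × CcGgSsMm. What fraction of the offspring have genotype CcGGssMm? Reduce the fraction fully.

P(CcGGssMm) = 1/64

CcGgSsmm gametes: CGSm×2, CGsm×2, CgSm×2, Cgsm×2, cGSm×2, cGsm×2, cgSm×2, cgsm×2
CcGgSsMm gametes: CGSM×1, CGSm×1, CGsM×1, CGsm×1, CgSM×1, CgSm×1, CgsM×1, Cgsm×1, cGSM×1, cGSm×1, cGsM×1, cGsm×1, cgSM×1, cgSm×1, cgsM×1, cgsm×1
CcGgSsmm×CcGgSsMm grid (16·16=256): CCGGSSMm=2 CCGGSSmm=2 CCGGSsMm=4 CCGGSsmm=4 CCGGssMm=2 CCGGssmm=2 CCGgSSMm=4 CCGgSSmm=4 CCGgSsMm=8 CCGgSsmm=8 CCGgssMm=4 CCGgssmm=4 CCggSSMm=2 CCggSSmm=2 CCggSsMm=4 CCggSsmm=4 CCggssMm=2 CCggssmm=2 CcGGSSMm=4 CcGGSSmm=4 CcGGSsMm=8 CcGGSsmm=8 CcGGssMm=4 CcGGssmm=4 CcGgSSMm=8 CcGgSSmm=8 CcGgSsMm=16 CcGgSsmm=16 CcGgssMm=8 CcGgssmm=8 CcggSSMm=4 CcggSSmm=4 CcggSsMm=8 CcggSsmm=8 CcggssMm=4 Ccggssmm=4 ccGGSSMm=2 ccGGSSmm=2 ccGGSsMm=4 ccGGSsmm=4 ccGGssMm=2 ccGGssmm=2 ccGgSSMm=4 ccGgSSmm=4 ccGgSsMm=8 ccGgSsmm=8 ccGgssMm=4 ccGgssmm=4 ccggSSMm=2 ccggSSmm=2 ccggSsMm=4 ccggSsmm=4 ccggssMm=2 ccggssmm=2
CcGGssMm hits 4/256; gcd=4; 4÷4/256÷4 = 1/64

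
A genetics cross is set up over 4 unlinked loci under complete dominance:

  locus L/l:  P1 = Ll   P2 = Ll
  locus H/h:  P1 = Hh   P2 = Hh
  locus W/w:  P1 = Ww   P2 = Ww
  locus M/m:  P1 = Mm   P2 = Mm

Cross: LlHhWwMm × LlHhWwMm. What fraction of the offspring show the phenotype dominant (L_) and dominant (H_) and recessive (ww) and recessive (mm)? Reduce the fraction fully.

P(L_ H_ ww mm) = 9/256

LlHhWwMm gametes: LHWM×1, LHWm×1, LHwM×1, LHwm×1, LhWM×1, LhWm×1, LhwM×1, Lhwm×1, lHWM×1, lHWm×1, lHwM×1, lHwm×1, lhWM×1, lhWm×1, lhwM×1, lhwm×1
LlHhWwMm gametes: LHWM×1, LHWm×1, LHwM×1, LHwm×1, LhWM×1, LhWm×1, LhwM×1, Lhwm×1, lHWM×1, lHWm×1, lHwM×1, lHwm×1, lhWM×1, lhWm×1, lhwM×1, lhwm×1
LlHhWwMm×LlHhWwMm grid (16·16=256): LLHHWWMM=1 LLHHWWMm=2 LLHHWWmm=1 LLHHWwMM=2 LLHHWwMm=4 LLHHWwmm=2 LLHHwwMM=1 LLHHwwMm=2 LLHHwwmm=1 LLHhWWMM=2 LLHhWWMm=4 LLHhWWmm=2 LLHhWwMM=4 LLHhWwMm=8 LLHhWwmm=4 LLHhwwMM=2 LLHhwwMm=4 LLHhwwmm=2 LLhhWWMM=1 LLhhWWMm=2 LLhhWWmm=1 LLhhWwMM=2 LLhhWwMm=4 LLhhWwmm=2 LLhhwwMM=1 LLhhwwMm=2 LLhhwwmm=1 LlHHWWMM=2 LlHHWWMm=4 LlHHWWmm=2 LlHHWwMM=4 LlHHWwMm=8 LlHHWwmm=4 LlHHwwMM=2 LlHHwwMm=4 LlHHwwmm=2 LlHhWWMM=4 LlHhWWMm=8 LlHhWWmm=4 LlHhWwMM=8 LlHhWwMm=16 LlHhWwmm=8 LlHhwwMM=4 LlHhwwMm=8 LlHhwwmm=4 LlhhWWMM=2 LlhhWWMm=4 LlhhWWmm=2 LlhhWwMM=4 LlhhWwMm=8 LlhhWwmm=4 LlhhwwMM=2 LlhhwwMm=4 Llhhwwmm=2 llHHWWMM=1 llHHWWMm=2 llHHWWmm=1 llHHWwMM=2 llHHWwMm=4 llHHWwmm=2 llHHwwMM=1 llHHwwMm=2 llHHwwmm=1 llHhWWMM=2 llHhWWMm=4 llHhWWmm=2 llHhWwMM=4 llHhWwMm=8 llHhWwmm=4 llHhwwMM=2 llHhwwMm=4 llHhwwmm=2 llhhWWMM=1 llhhWWMm=2 llhhWWmm=1 llhhWwMM=2 llhhWwMm=4 llhhWwmm=2 llhhwwMM=1 llhhwwMm=2 llhhwwmm=1
L_ H_ ww mm hits 9/256; gcd=1; 9÷1/256÷1 = 9/256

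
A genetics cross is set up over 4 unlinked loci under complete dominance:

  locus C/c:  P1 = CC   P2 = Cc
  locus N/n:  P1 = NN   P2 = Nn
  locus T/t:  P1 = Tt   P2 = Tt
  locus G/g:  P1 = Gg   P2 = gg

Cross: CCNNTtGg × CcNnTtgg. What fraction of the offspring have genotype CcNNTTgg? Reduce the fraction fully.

P(CcNNTTgg) = 1/32

CCNNTtGg gametes: CNTG×4, CNTg×4, CNtG×4, CNtg×4
CcNnTtgg gametes: CNTg×2, CNtg×2, CnTg×2, Cntg×2, cNTg×2, cNtg×2, cnTg×2, cntg×2
CCNNTtGg×CcNnTtgg grid (16·16=256): CCNNTTGg=8 CCNNTTgg=8 CCNNTtGg=16 CCNNTtgg=16 CCNNttGg=8 CCNNttgg=8 CCNnTTGg=8 CCNnTTgg=8 CCNnTtGg=16 CCNnTtgg=16 CCNnttGg=8 CCNnttgg=8 CcNNTTGg=8 CcNNTTgg=8 CcNNTtGg=16 CcNNTtgg=16 CcNNttGg=8 CcNNttgg=8 CcNnTTGg=8 CcNnTTgg=8 CcNnTtGg=16 CcNnTtgg=16 CcNnttGg=8 CcNnttgg=8
CcNNTTgg hits 8/256; gcd=8; 8÷8/256÷8 = 1/32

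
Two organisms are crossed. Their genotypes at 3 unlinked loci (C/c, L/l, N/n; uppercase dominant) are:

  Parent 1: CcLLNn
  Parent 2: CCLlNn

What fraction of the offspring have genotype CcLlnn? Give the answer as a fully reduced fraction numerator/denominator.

P(CcLlnn) = 1/16

CcLLNn gametes: CLN×2, CLn×2, cLN×2, cLn×2
CCLlNn gametes: CLN×2, CLn×2, ClN×2, Cln×2
CcLLNn×CCLlNn grid (8·8=64): CCLLNN=4 CCLLNn=8 CCLLnn=4 CCLlNN=4 CCLlNn=8 CCLlnn=4 CcLLNN=4 CcLLNn=8 CcLLnn=4 CcLlNN=4 CcLlNn=8 CcLlnn=4
CcLlnn hits 4/64; gcd=4; 4÷4/64÷4 = 1/16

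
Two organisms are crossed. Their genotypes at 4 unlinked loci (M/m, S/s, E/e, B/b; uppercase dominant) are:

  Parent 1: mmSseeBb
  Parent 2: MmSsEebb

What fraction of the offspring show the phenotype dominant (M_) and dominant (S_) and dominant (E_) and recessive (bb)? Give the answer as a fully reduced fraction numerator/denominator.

P(M_ S_ E_ bb) = 3/32

mmSseeBb gametes: mSeB×4, mSeb×4, mseB×4, mseb×4
MmSsEebb gametes: MSEb×2, MSeb×2, MsEb×2, Mseb×2, mSEb×2, mSeb×2, msEb×2, mseb×2
mmSseeBb×MmSsEebb grid (16·16=256): MmSSEeBb=8 MmSSEebb=8 MmSSeeBb=8 MmSSeebb=8 MmSsEeBb=16 MmSsEebb=16 MmSseeBb=16 MmSseebb=16 MmssEeBb=8 MmssEebb=8 MmsseeBb=8 Mmsseebb=8 mmSSEeBb=8 mmSSEebb=8 mmSSeeBb=8 mmSSeebb=8 mmSsEeBb=16 mmSsEebb=16 mmSseeBb=16 mmSseebb=16 mmssEeBb=8 mmssEebb=8 mmsseeBb=8 mmsseebb=8
M_ S_ E_ bb hits 24/256; gcd=8; 24÷8/256÷8 = 3/32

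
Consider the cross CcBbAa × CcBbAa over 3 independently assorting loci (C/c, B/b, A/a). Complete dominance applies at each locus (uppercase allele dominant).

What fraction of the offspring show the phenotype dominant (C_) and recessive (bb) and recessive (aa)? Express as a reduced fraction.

P(C_ bb aa) = 3/64

CcBbAa gametes: CBA×1, CBa×1, CbA×1, Cba×1, cBA×1, cBa×1, cbA×1, cba×1
CcBbAa gametes: CBA×1, CBa×1, CbA×1, Cba×1, cBA×1, cBa×1, cbA×1, cba×1
CcBbAa×CcBbAa grid (8·8=64): CCBBAA=1 CCBBAa=2 CCBBaa=1 CCBbAA=2 CCBbAa=4 CCBbaa=2 CCbbAA=1 CCbbAa=2 CCbbaa=1 CcBBAA=2 CcBBAa=4 CcBBaa=2 CcBbAA=4 CcBbAa=8 CcBbaa=4 CcbbAA=2 CcbbAa=4 Ccbbaa=2 ccBBAA=1 ccBBAa=2 ccBBaa=1 ccBbAA=2 ccBbAa=4 ccBbaa=2 ccbbAA=1 ccbbAa=2 ccbbaa=1
C_ bb aa hits 3/64; gcd=1; 3÷1/64÷1 = 3/64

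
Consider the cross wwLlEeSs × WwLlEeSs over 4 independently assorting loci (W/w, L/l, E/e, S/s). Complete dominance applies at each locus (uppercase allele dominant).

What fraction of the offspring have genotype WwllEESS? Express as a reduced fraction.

wwLlEeSs gametes: wLES×2, wLEs×2, wLeS×2, wLes×2, wlES×2, wlEs×2, wleS×2, wles×2
WwLlEeSs gametes: WLES×1, WLEs×1, WLeS×1, WLes×1, WlES×1, WlEs×1, WleS×1, Wles×1, wLES×1, wLEs×1, wLeS×1, wLes×1, wlES×1, wlEs×1, wleS×1, wles×1
wwLlEeSs×WwLlEeSs grid (16·16=256): WwLLEESS=2 WwLLEESs=4 WwLLEEss=2 WwLLEeSS=4 WwLLEeSs=8 WwLLEess=4 WwLLeeSS=2 WwLLeeSs=4 WwLLeess=2 WwLlEESS=4 WwLlEESs=8 WwLlEEss=4 WwLlEeSS=8 WwLlEeSs=16 WwLlEess=8 WwLleeSS=4 WwLleeSs=8 WwLleess=4 WwllEESS=2 WwllEESs=4 WwllEEss=2 WwllEeSS=4 WwllEeSs=8 WwllEess=4 WwlleeSS=2 WwlleeSs=4 Wwlleess=2 wwLLEESS=2 wwLLEESs=4 wwLLEEss=2 wwLLEeSS=4 wwLLEeSs=8 wwLLEess=4 wwLLeeSS=2 wwLLeeSs=4 wwLLeess=2 wwLlEESS=4 wwLlEESs=8 wwLlEEss=4 wwLlEeSS=8 wwLlEeSs=16 wwLlEess=8 wwLleeSS=4 wwLleeSs=8 wwLleess=4 wwllEESS=2 wwllEESs=4 wwllEEss=2 wwllEeSS=4 wwllEeSs=8 wwllEess=4 wwlleeSS=2 wwlleeSs=4 wwlleess=2
WwllEESS hits 2/256; gcd=2; 2÷2/256÷2 = 1/128

P(WwllEESS) = 1/128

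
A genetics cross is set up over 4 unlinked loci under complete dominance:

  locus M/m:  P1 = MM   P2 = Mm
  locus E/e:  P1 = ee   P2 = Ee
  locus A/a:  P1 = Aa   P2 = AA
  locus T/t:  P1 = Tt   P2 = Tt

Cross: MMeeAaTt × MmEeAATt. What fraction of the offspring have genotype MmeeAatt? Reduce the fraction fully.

P(MmeeAatt) = 1/32

MMeeAaTt gametes: MeAT×4, MeAt×4, MeaT×4, Meat×4
MmEeAATt gametes: MEAT×2, MEAt×2, MeAT×2, MeAt×2, mEAT×2, mEAt×2, meAT×2, meAt×2
MMeeAaTt×MmEeAATt grid (16·16=256): MMEeAATT=8 MMEeAATt=16 MMEeAAtt=8 MMEeAaTT=8 MMEeAaTt=16 MMEeAatt=8 MMeeAATT=8 MMeeAATt=16 MMeeAAtt=8 MMeeAaTT=8 MMeeAaTt=16 MMeeAatt=8 MmEeAATT=8 MmEeAATt=16 MmEeAAtt=8 MmEeAaTT=8 MmEeAaTt=16 MmEeAatt=8 MmeeAATT=8 MmeeAATt=16 MmeeAAtt=8 MmeeAaTT=8 MmeeAaTt=16 MmeeAatt=8
MmeeAatt hits 8/256; gcd=8; 8÷8/256÷8 = 1/32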